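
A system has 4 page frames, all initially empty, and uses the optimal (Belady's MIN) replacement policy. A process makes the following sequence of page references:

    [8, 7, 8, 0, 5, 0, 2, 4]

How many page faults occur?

8 → miss, frames (8)
7 → miss, frames (8 7)
8 → hit
0 → miss, frames (8 7 0)
5 → miss, frames (8 7 0 5)
0 → hit
2 → miss, evict 5, frames (8 7 0 2)
4 → miss, evict 2, frames (8 7 0 4)
Page faults: 6.

6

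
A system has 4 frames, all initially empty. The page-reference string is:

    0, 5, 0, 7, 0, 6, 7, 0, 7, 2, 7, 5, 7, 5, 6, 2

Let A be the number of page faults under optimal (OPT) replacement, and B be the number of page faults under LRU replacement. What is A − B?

Under OPT: F F . F . F . . . F . . . . . . → 5 faults.
Under LRU: F F . F . F . . . F . F . . F . → 7 faults.
A − B = 5 − 7 = -2.

-2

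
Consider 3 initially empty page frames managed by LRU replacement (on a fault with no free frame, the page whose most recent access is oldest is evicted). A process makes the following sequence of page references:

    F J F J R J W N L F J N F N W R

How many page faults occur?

F -> miss, frames (F)
J -> miss, frames (F J)
F -> hit
J -> hit
R -> miss, frames (F J R)
J -> hit
W -> miss, evict F, frames (R J W)
N -> miss, evict R, frames (J W N)
L -> miss, evict J, frames (W N L)
F -> miss, evict W, frames (N L F)
J -> miss, evict N, frames (L F J)
N -> miss, evict L, frames (F J N)
F -> hit
N -> hit
W -> miss, evict J, frames (F N W)
R -> miss, evict F, frames (N W R)
Page faults: 11.

11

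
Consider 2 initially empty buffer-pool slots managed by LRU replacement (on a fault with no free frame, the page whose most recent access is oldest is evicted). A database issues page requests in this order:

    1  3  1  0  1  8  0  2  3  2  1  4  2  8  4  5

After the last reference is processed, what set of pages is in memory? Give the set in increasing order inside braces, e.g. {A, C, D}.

1 → fault, frames (1)
3 → fault, frames (1 3)
1 → hit
0 → fault, evict 3, frames (1 0)
1 → hit
8 → fault, evict 0, frames (1 8)
0 → fault, evict 1, frames (8 0)
2 → fault, evict 8, frames (0 2)
3 → fault, evict 0, frames (2 3)
2 → hit
1 → fault, evict 3, frames (2 1)
4 → fault, evict 2, frames (1 4)
2 → fault, evict 1, frames (4 2)
8 → fault, evict 4, frames (2 8)
4 → fault, evict 2, frames (8 4)
5 → fault, evict 8, frames (4 5)

{4, 5}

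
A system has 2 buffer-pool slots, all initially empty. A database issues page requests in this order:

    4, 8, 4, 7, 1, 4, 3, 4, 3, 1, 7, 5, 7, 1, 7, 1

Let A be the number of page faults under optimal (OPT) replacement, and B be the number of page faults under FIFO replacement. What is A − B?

-2

Under OPT: F F . F F . F . . F F F . F . . → 9 faults.
Under FIFO: F F . F F F F . . F F F . F F . → 11 faults.
A − B = 9 − 11 = -2.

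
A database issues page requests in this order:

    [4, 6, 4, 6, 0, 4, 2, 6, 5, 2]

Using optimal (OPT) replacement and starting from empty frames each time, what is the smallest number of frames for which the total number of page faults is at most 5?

f=1: 10 faults
f=2: 6 faults
f=3: 5 faults
f=4: 5 faults
f=5: 5 faults
Smallest f with faults ≤ 5 is 3.

3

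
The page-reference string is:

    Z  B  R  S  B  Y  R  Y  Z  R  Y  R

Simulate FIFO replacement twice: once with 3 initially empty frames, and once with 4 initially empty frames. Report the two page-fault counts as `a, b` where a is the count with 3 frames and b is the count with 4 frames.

3 frames: F F F F . F . . F F . . → 7 faults.
4 frames: F F F F . F . . F . . . → 6 faults.
6 < 7: adding a frame reduced faults, as is typical.

7, 6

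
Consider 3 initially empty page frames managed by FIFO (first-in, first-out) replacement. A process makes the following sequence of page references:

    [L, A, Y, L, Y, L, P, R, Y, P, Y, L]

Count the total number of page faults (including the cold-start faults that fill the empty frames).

L -> miss, frames {L}
A -> miss, frames {L,A}
Y -> miss, frames {L,A,Y}
L -> hit
Y -> hit
L -> hit
P -> miss, evict L, frames {A,Y,P}
R -> miss, evict A, frames {Y,P,R}
Y -> hit
P -> hit
Y -> hit
L -> miss, evict Y, frames {P,R,L}
Page faults: 6.

6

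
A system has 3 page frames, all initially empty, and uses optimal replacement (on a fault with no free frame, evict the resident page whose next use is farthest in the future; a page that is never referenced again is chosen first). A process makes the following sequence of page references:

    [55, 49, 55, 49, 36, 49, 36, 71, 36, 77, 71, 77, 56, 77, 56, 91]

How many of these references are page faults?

7

55: fault, frames [55]
49: fault, frames [55, 49]
55: hit
49: hit
36: fault, frames [55, 49, 36]
49: hit
36: hit
71: fault, evict 49, frames [55, 36, 71]
36: hit
77: fault, evict 36, frames [55, 71, 77]
71: hit
77: hit
56: fault, evict 71, frames [55, 77, 56]
77: hit
56: hit
91: fault, evict 56, frames [55, 77, 91]
Page faults: 7.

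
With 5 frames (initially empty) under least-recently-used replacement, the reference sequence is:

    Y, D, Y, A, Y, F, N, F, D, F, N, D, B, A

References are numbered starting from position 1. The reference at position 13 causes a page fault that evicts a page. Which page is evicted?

pos 1: Y: fault, frames [Y]
pos 2: D: fault, frames [Y, D]
pos 3: Y: hit
pos 4: A: fault, frames [D, Y, A]
pos 5: Y: hit
pos 6: F: fault, frames [D, A, Y, F]
pos 7: N: fault, frames [D, A, Y, F, N]
pos 8: F: hit
pos 9: D: hit
pos 10: F: hit
pos 11: N: hit
pos 12: D: hit
pos 13: B: fault, evict A, frames [Y, F, N, D, B]
At position 13, page A is evicted.

A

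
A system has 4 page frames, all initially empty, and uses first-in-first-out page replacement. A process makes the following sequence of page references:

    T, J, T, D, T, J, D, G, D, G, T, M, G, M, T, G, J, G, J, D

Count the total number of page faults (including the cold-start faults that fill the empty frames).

T → fault, frames [T]
J → fault, frames [T, J]
T → hit
D → fault, frames [T, J, D]
T → hit
J → hit
D → hit
G → fault, frames [T, J, D, G]
D → hit
G → hit
T → hit
M → fault, evict T, frames [J, D, G, M]
G → hit
M → hit
T → fault, evict J, frames [D, G, M, T]
G → hit
J → fault, evict D, frames [G, M, T, J]
G → hit
J → hit
D → fault, evict G, frames [M, T, J, D]
Page faults: 8.

8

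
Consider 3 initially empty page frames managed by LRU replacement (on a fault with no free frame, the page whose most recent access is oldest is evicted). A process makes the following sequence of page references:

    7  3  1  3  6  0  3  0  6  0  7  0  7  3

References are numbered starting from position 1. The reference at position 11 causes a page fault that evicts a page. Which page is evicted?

pos 1: 7 -> miss, frames {7}
pos 2: 3 -> miss, frames {7,3}
pos 3: 1 -> miss, frames {7,3,1}
pos 4: 3 -> hit
pos 5: 6 -> miss, evict 7, frames {1,3,6}
pos 6: 0 -> miss, evict 1, frames {3,6,0}
pos 7: 3 -> hit
pos 8: 0 -> hit
pos 9: 6 -> hit
pos 10: 0 -> hit
pos 11: 7 -> miss, evict 3, frames {6,0,7}
At position 11, page 3 is evicted.

3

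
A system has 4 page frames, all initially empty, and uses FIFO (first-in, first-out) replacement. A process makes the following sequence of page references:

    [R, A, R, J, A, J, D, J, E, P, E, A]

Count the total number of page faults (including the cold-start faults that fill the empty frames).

R: fault, frames (R)
A: fault, frames (R A)
R: hit
J: fault, frames (R A J)
A: hit
J: hit
D: fault, frames (R A J D)
J: hit
E: fault, evict R, frames (A J D E)
P: fault, evict A, frames (J D E P)
E: hit
A: fault, evict J, frames (D E P A)
Page faults: 7.

7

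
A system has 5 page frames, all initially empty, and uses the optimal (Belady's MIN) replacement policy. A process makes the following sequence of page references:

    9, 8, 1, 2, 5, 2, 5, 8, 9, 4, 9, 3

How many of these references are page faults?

9: miss, frames [9]
8: miss, frames [9, 8]
1: miss, frames [9, 8, 1]
2: miss, frames [9, 8, 1, 2]
5: miss, frames [9, 8, 1, 2, 5]
2: hit
5: hit
8: hit
9: hit
4: miss, evict 5, frames [9, 8, 1, 2, 4]
9: hit
3: miss, evict 4, frames [9, 8, 1, 2, 3]
Page faults: 7.

7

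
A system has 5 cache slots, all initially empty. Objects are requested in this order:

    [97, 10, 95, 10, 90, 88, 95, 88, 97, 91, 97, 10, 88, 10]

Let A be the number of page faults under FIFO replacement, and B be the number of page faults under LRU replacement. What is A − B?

1

Under FIFO: F F F . F F . . . F F F . . → 8 faults.
Under LRU: F F F . F F . . . F . F . . → 7 faults.
A − B = 8 − 7 = 1.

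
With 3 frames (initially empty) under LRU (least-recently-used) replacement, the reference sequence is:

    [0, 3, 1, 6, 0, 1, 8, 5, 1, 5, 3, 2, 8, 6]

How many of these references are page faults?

11

0 -> miss, frames {0}
3 -> miss, frames {0,3}
1 -> miss, frames {0,3,1}
6 -> miss, evict 0, frames {3,1,6}
0 -> miss, evict 3, frames {1,6,0}
1 -> hit
8 -> miss, evict 6, frames {0,1,8}
5 -> miss, evict 0, frames {1,8,5}
1 -> hit
5 -> hit
3 -> miss, evict 8, frames {1,5,3}
2 -> miss, evict 1, frames {5,3,2}
8 -> miss, evict 5, frames {3,2,8}
6 -> miss, evict 3, frames {2,8,6}
Page faults: 11.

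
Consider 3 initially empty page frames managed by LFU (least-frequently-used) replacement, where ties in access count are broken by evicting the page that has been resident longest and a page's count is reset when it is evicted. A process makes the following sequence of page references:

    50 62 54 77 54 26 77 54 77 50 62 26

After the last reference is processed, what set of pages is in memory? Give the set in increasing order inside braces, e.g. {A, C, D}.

50: miss, frames [50]
62: miss, frames [50, 62]
54: miss, frames [50, 62, 54]
77: miss, evict 50, frames [62, 54, 77]
54: hit
26: miss, evict 62, frames [54, 77, 26]
77: hit
54: hit
77: hit
50: miss, evict 26, frames [54, 77, 50]
62: miss, evict 50, frames [54, 77, 62]
26: miss, evict 62, frames [54, 77, 26]

{26, 54, 77}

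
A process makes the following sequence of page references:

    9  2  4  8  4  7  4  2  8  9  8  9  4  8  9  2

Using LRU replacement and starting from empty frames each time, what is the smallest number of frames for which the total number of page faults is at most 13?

2

f=1: 16 faults
f=2: 12 faults
f=3: 10 faults
f=4: 6 faults
f=5: 5 faults
Smallest f with faults ≤ 13 is 2.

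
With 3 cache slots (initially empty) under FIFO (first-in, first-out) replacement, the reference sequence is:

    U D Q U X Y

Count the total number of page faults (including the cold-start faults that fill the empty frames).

U: miss, frames (U)
D: miss, frames (U D)
Q: miss, frames (U D Q)
U: hit
X: miss, evict U, frames (D Q X)
Y: miss, evict D, frames (Q X Y)
Page faults: 5.

5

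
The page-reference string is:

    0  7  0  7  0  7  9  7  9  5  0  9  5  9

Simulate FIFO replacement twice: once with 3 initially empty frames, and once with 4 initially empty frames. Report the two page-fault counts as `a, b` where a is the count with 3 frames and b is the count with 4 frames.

3 frames: F F . . . . F . . F F . . . → 5 faults.
4 frames: F F . . . . F . . F . . . . → 4 faults.
4 < 5: adding a frame reduced faults, as is typical.

5, 4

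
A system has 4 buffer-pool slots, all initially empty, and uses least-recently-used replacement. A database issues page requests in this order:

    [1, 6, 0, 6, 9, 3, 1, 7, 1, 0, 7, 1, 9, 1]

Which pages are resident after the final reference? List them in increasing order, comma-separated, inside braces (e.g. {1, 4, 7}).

1: miss, frames {1}
6: miss, frames {1,6}
0: miss, frames {1,6,0}
6: hit
9: miss, frames {1,0,6,9}
3: miss, evict 1, frames {0,6,9,3}
1: miss, evict 0, frames {6,9,3,1}
7: miss, evict 6, frames {9,3,1,7}
1: hit
0: miss, evict 9, frames {3,7,1,0}
7: hit
1: hit
9: miss, evict 3, frames {0,7,1,9}
1: hit

{0, 1, 7, 9}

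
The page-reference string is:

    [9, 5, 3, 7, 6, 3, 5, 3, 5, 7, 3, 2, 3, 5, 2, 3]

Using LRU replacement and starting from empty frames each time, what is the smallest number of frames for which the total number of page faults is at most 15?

f=1: 16 faults
f=2: 13 faults
f=3: 9 faults
f=4: 6 faults
f=5: 6 faults
f=6: 6 faults
Smallest f with faults ≤ 15 is 2.

2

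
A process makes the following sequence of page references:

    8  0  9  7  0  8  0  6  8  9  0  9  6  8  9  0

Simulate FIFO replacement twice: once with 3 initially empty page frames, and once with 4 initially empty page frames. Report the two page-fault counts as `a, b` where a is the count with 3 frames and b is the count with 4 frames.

3 frames: F F F F . F F F . F . . . F . F → 10 faults.
4 frames: F F F F . . . F F . F F . . . . → 8 faults.
8 < 10: adding a frame reduced faults, as is typical.

10, 8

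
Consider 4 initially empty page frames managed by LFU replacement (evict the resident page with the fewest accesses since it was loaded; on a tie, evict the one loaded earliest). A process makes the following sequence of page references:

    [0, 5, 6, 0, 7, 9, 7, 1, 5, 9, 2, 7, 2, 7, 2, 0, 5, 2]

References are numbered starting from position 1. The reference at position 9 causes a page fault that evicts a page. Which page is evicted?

pos 1: 0 → fault, frames (0)
pos 2: 5 → fault, frames (0 5)
pos 3: 6 → fault, frames (0 5 6)
pos 4: 0 → hit
pos 5: 7 → fault, frames (0 5 6 7)
pos 6: 9 → fault, evict 5, frames (0 6 7 9)
pos 7: 7 → hit
pos 8: 1 → fault, evict 6, frames (0 7 9 1)
pos 9: 5 → fault, evict 9, frames (0 7 1 5)
At position 9, page 9 is evicted.

9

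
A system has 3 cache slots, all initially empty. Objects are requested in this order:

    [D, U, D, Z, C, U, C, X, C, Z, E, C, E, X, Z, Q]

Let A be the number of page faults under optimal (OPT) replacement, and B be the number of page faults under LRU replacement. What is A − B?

Under OPT: F F . F F . . F . . F . . . F F → 8 faults.
Under LRU: F F . F F F . F . F F . . F F F → 11 faults.
A − B = 8 − 11 = -3.

-3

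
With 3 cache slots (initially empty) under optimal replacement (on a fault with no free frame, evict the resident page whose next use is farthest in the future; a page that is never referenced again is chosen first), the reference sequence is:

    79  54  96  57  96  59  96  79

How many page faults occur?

5

79 → miss, frames (79)
54 → miss, frames (79 54)
96 → miss, frames (79 54 96)
57 → miss, evict 54, frames (79 96 57)
96 → hit
59 → miss, evict 57, frames (79 96 59)
96 → hit
79 → hit
Page faults: 5.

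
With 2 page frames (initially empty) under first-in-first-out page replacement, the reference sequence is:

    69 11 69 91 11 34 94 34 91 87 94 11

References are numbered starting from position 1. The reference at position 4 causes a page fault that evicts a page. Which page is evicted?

69

pos 1: 69 -> miss, frames {69}
pos 2: 11 -> miss, frames {69,11}
pos 3: 69 -> hit
pos 4: 91 -> miss, evict 69, frames {11,91}
At position 4, page 69 is evicted.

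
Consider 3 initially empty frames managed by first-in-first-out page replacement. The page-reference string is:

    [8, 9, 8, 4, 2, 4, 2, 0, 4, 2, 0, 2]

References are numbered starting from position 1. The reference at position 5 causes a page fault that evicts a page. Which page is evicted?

pos 1: 8 -> fault, frames {8}
pos 2: 9 -> fault, frames {8,9}
pos 3: 8 -> hit
pos 4: 4 -> fault, frames {8,9,4}
pos 5: 2 -> fault, evict 8, frames {9,4,2}
At position 5, page 8 is evicted.

8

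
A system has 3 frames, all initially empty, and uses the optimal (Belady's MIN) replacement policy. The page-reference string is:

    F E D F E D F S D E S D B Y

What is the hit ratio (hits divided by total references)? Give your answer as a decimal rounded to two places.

F -> miss, frames [F]
E -> miss, frames [F, E]
D -> miss, frames [F, E, D]
F -> hit
E -> hit
D -> hit
F -> hit
S -> miss, evict F, frames [E, D, S]
D -> hit
E -> hit
S -> hit
D -> hit
B -> miss, evict S, frames [E, D, B]
Y -> miss, evict B, frames [E, D, Y]
Hits: 8 of 14 references → 8/14 = 0.5714.

0.57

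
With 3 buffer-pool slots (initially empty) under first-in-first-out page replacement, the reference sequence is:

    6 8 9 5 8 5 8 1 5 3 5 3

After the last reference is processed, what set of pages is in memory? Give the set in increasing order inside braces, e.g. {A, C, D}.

6 -> fault, frames {6}
8 -> fault, frames {6,8}
9 -> fault, frames {6,8,9}
5 -> fault, evict 6, frames {8,9,5}
8 -> hit
5 -> hit
8 -> hit
1 -> fault, evict 8, frames {9,5,1}
5 -> hit
3 -> fault, evict 9, frames {5,1,3}
5 -> hit
3 -> hit

{1, 3, 5}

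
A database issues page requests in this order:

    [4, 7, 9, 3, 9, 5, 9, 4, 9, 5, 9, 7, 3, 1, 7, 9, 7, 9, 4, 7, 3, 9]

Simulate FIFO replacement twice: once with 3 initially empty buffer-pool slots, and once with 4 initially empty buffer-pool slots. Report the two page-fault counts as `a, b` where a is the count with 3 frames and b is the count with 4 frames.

3 frames: F F F F . F . F F . . F F F . F F . F . F F → 15 faults.
4 frames: F F F F . F . F . . . F . F . F . . . . F . → 10 faults.
10 < 15: adding a frame reduced faults, as is typical.

15, 10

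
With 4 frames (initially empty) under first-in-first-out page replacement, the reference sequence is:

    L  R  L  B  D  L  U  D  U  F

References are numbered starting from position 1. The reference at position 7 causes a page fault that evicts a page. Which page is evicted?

pos 1: L → fault, frames (L)
pos 2: R → fault, frames (L R)
pos 3: L → hit
pos 4: B → fault, frames (L R B)
pos 5: D → fault, frames (L R B D)
pos 6: L → hit
pos 7: U → fault, evict L, frames (R B D U)
At position 7, page L is evicted.

L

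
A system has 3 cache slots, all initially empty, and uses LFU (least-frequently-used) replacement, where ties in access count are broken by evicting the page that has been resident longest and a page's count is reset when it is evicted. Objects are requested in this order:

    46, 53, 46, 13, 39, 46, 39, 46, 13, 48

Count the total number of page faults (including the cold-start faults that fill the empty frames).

46: miss, frames [46]
53: miss, frames [46, 53]
46: hit
13: miss, frames [46, 53, 13]
39: miss, evict 53, frames [46, 13, 39]
46: hit
39: hit
46: hit
13: hit
48: miss, evict 13, frames [46, 39, 48]
Page faults: 5.

5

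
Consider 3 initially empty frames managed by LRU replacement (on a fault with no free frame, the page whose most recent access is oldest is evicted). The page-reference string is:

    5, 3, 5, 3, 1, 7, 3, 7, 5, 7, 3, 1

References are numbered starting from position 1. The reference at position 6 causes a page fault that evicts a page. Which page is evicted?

5

pos 1: 5 → miss, frames [5]
pos 2: 3 → miss, frames [5, 3]
pos 3: 5 → hit
pos 4: 3 → hit
pos 5: 1 → miss, frames [5, 3, 1]
pos 6: 7 → miss, evict 5, frames [3, 1, 7]
At position 6, page 5 is evicted.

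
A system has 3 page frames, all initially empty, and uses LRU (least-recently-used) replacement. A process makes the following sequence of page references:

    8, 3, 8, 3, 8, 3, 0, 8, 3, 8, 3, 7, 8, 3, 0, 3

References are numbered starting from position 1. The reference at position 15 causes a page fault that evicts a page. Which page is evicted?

7

pos 1: 8 → fault, frames (8)
pos 2: 3 → fault, frames (8 3)
pos 3: 8 → hit
pos 4: 3 → hit
pos 5: 8 → hit
pos 6: 3 → hit
pos 7: 0 → fault, frames (8 3 0)
pos 8: 8 → hit
pos 9: 3 → hit
pos 10: 8 → hit
pos 11: 3 → hit
pos 12: 7 → fault, evict 0, frames (8 3 7)
pos 13: 8 → hit
pos 14: 3 → hit
pos 15: 0 → fault, evict 7, frames (8 3 0)
At position 15, page 7 is evicted.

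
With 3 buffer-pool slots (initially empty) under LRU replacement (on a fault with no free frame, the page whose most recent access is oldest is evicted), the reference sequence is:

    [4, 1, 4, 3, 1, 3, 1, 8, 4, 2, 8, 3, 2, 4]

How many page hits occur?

6

4: miss, frames [4]
1: miss, frames [4, 1]
4: hit
3: miss, frames [1, 4, 3]
1: hit
3: hit
1: hit
8: miss, evict 4, frames [3, 1, 8]
4: miss, evict 3, frames [1, 8, 4]
2: miss, evict 1, frames [8, 4, 2]
8: hit
3: miss, evict 4, frames [2, 8, 3]
2: hit
4: miss, evict 8, frames [3, 2, 4]
Hits: 6.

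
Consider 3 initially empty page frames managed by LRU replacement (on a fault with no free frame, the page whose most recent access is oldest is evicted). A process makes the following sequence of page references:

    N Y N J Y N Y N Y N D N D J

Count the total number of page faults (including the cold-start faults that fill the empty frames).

5

N → miss, frames [N]
Y → miss, frames [N, Y]
N → hit
J → miss, frames [Y, N, J]
Y → hit
N → hit
Y → hit
N → hit
Y → hit
N → hit
D → miss, evict J, frames [Y, N, D]
N → hit
D → hit
J → miss, evict Y, frames [N, D, J]
Page faults: 5.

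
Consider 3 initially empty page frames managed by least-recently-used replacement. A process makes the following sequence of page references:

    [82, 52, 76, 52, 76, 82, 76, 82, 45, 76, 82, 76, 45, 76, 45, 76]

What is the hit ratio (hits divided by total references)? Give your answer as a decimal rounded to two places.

0.75

82: fault, frames (82)
52: fault, frames (82 52)
76: fault, frames (82 52 76)
52: hit
76: hit
82: hit
76: hit
82: hit
45: fault, evict 52, frames (76 82 45)
76: hit
82: hit
76: hit
45: hit
76: hit
45: hit
76: hit
Hits: 12 of 16 references → 12/16 = 0.7500.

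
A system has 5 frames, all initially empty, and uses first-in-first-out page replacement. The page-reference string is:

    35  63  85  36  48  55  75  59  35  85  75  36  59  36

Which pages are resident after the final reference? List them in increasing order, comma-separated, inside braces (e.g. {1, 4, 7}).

35 → fault, frames (35)
63 → fault, frames (35 63)
85 → fault, frames (35 63 85)
36 → fault, frames (35 63 85 36)
48 → fault, frames (35 63 85 36 48)
55 → fault, evict 35, frames (63 85 36 48 55)
75 → fault, evict 63, frames (85 36 48 55 75)
59 → fault, evict 85, frames (36 48 55 75 59)
35 → fault, evict 36, frames (48 55 75 59 35)
85 → fault, evict 48, frames (55 75 59 35 85)
75 → hit
36 → fault, evict 55, frames (75 59 35 85 36)
59 → hit
36 → hit

{35, 36, 59, 75, 85}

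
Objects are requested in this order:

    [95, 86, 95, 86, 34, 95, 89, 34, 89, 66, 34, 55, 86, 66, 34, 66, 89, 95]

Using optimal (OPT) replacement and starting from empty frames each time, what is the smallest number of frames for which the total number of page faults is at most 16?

f=1: 18 faults
f=2: 10 faults
f=3: 9 faults
f=4: 8 faults
f=5: 7 faults
f=6: 6 faults
Smallest f with faults ≤ 16 is 2.

2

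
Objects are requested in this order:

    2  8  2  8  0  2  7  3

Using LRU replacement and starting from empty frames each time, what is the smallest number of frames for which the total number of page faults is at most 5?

3

f=1: 8 faults
f=2: 6 faults
f=3: 5 faults
f=4: 5 faults
f=5: 5 faults
Smallest f with faults ≤ 5 is 3.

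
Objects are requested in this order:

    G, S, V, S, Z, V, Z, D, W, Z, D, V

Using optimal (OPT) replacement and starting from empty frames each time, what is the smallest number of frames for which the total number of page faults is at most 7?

f=1: 12 faults
f=2: 8 faults
f=3: 7 faults
f=4: 6 faults
f=5: 6 faults
f=6: 6 faults
Smallest f with faults ≤ 7 is 3.

3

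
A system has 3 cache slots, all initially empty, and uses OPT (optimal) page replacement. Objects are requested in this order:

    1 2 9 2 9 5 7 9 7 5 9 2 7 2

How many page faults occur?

6

1: fault, frames [1]
2: fault, frames [1, 2]
9: fault, frames [1, 2, 9]
2: hit
9: hit
5: fault, evict 1, frames [2, 9, 5]
7: fault, evict 2, frames [9, 5, 7]
9: hit
7: hit
5: hit
9: hit
2: fault, evict 5, frames [9, 7, 2]
7: hit
2: hit
Page faults: 6.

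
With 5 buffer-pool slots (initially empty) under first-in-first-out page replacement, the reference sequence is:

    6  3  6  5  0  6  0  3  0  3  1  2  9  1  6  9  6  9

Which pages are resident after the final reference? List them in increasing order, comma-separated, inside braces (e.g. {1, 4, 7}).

6 → fault, frames (6)
3 → fault, frames (6 3)
6 → hit
5 → fault, frames (6 3 5)
0 → fault, frames (6 3 5 0)
6 → hit
0 → hit
3 → hit
0 → hit
3 → hit
1 → fault, frames (6 3 5 0 1)
2 → fault, evict 6, frames (3 5 0 1 2)
9 → fault, evict 3, frames (5 0 1 2 9)
1 → hit
6 → fault, evict 5, frames (0 1 2 9 6)
9 → hit
6 → hit
9 → hit

{0, 1, 2, 6, 9}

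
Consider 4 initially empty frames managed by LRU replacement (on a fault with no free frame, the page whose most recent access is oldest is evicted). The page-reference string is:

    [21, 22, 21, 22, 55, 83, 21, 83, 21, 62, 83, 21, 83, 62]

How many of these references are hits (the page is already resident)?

21 -> fault, frames {21}
22 -> fault, frames {21,22}
21 -> hit
22 -> hit
55 -> fault, frames {21,22,55}
83 -> fault, frames {21,22,55,83}
21 -> hit
83 -> hit
21 -> hit
62 -> fault, evict 22, frames {55,83,21,62}
83 -> hit
21 -> hit
83 -> hit
62 -> hit
Hits: 9.

9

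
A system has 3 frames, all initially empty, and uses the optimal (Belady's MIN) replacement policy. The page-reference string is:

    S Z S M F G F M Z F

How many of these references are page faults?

S → fault, frames [S]
Z → fault, frames [S, Z]
S → hit
M → fault, frames [S, Z, M]
F → fault, evict S, frames [Z, M, F]
G → fault, evict Z, frames [M, F, G]
F → hit
M → hit
Z → fault, evict G, frames [M, F, Z]
F → hit
Page faults: 6.

6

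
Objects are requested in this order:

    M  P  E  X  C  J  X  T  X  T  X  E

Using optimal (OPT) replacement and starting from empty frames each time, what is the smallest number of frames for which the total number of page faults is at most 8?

f=1: 12 faults
f=2: 8 faults
f=3: 7 faults
f=4: 7 faults
f=5: 7 faults
f=6: 7 faults
f=7: 7 faults
Smallest f with faults ≤ 8 is 2.

2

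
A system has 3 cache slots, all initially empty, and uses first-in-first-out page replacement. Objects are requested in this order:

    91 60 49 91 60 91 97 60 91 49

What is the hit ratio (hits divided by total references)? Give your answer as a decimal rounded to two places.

0.50

91 → fault, frames [91]
60 → fault, frames [91, 60]
49 → fault, frames [91, 60, 49]
91 → hit
60 → hit
91 → hit
97 → fault, evict 91, frames [60, 49, 97]
60 → hit
91 → fault, evict 60, frames [49, 97, 91]
49 → hit
Hits: 5 of 10 references → 5/10 = 0.5000.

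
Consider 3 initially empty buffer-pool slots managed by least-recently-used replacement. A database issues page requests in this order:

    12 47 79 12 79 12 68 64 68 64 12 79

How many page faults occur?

6

12: miss, frames [12]
47: miss, frames [12, 47]
79: miss, frames [12, 47, 79]
12: hit
79: hit
12: hit
68: miss, evict 47, frames [79, 12, 68]
64: miss, evict 79, frames [12, 68, 64]
68: hit
64: hit
12: hit
79: miss, evict 68, frames [64, 12, 79]
Page faults: 6.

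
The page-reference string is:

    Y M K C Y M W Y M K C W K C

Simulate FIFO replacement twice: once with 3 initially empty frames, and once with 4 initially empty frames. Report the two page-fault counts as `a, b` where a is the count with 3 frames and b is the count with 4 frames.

9, 10

3 frames: F F F F F F F . . F F . . . → 9 faults.
4 frames: F F F F . . F F F F F F . . → 10 faults.
10 > 9: adding a frame increased faults — Belady's anomaly.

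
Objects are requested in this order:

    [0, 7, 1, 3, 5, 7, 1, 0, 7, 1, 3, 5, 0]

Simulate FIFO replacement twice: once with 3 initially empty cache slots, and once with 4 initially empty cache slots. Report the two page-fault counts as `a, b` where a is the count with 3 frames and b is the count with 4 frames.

10, 11

3 frames: F F F F F F F F . . F F . → 10 faults.
4 frames: F F F F F . . F F F F F F → 11 faults.
11 > 10: adding a frame increased faults — Belady's anomaly.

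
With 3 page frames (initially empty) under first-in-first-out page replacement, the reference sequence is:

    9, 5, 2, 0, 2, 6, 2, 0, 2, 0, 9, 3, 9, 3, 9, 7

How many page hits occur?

9 -> fault, frames {9}
5 -> fault, frames {9,5}
2 -> fault, frames {9,5,2}
0 -> fault, evict 9, frames {5,2,0}
2 -> hit
6 -> fault, evict 5, frames {2,0,6}
2 -> hit
0 -> hit
2 -> hit
0 -> hit
9 -> fault, evict 2, frames {0,6,9}
3 -> fault, evict 0, frames {6,9,3}
9 -> hit
3 -> hit
9 -> hit
7 -> fault, evict 6, frames {9,3,7}
Hits: 8.

8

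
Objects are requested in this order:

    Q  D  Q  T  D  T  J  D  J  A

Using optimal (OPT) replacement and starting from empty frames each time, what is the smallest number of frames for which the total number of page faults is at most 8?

f=1: 10 faults
f=2: 5 faults
f=3: 5 faults
f=4: 5 faults
f=5: 5 faults
Smallest f with faults ≤ 8 is 2.

2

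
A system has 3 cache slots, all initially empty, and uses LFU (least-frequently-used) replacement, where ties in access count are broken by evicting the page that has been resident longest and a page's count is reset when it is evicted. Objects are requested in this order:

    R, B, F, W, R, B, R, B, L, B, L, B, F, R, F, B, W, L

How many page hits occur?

7

R: miss, frames (R)
B: miss, frames (R B)
F: miss, frames (R B F)
W: miss, evict R, frames (B F W)
R: miss, evict B, frames (F W R)
B: miss, evict F, frames (W R B)
R: hit
B: hit
L: miss, evict W, frames (R B L)
B: hit
L: hit
B: hit
F: miss, evict R, frames (B L F)
R: miss, evict F, frames (B L R)
F: miss, evict R, frames (B L F)
B: hit
W: miss, evict F, frames (B L W)
L: hit
Hits: 7.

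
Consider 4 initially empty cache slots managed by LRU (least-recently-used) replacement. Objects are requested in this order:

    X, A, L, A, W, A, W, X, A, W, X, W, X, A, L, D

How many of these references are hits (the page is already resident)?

X -> miss, frames [X]
A -> miss, frames [X, A]
L -> miss, frames [X, A, L]
A -> hit
W -> miss, frames [X, L, A, W]
A -> hit
W -> hit
X -> hit
A -> hit
W -> hit
X -> hit
W -> hit
X -> hit
A -> hit
L -> hit
D -> miss, evict W, frames [X, A, L, D]
Hits: 11.

11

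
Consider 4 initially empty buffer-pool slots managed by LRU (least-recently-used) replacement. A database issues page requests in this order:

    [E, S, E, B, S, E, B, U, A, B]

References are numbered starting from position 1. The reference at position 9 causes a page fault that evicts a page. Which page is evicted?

S

pos 1: E: miss, frames [E]
pos 2: S: miss, frames [E, S]
pos 3: E: hit
pos 4: B: miss, frames [S, E, B]
pos 5: S: hit
pos 6: E: hit
pos 7: B: hit
pos 8: U: miss, frames [S, E, B, U]
pos 9: A: miss, evict S, frames [E, B, U, A]
At position 9, page S is evicted.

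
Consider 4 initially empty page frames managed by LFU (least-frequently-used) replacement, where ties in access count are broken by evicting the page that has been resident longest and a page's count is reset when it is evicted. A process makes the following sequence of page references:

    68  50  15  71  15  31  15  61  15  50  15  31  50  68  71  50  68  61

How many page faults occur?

68 -> miss, frames {68}
50 -> miss, frames {68,50}
15 -> miss, frames {68,50,15}
71 -> miss, frames {68,50,15,71}
15 -> hit
31 -> miss, evict 68, frames {50,15,71,31}
15 -> hit
61 -> miss, evict 50, frames {15,71,31,61}
15 -> hit
50 -> miss, evict 71, frames {15,31,61,50}
15 -> hit
31 -> hit
50 -> hit
68 -> miss, evict 61, frames {15,31,50,68}
71 -> miss, evict 68, frames {15,31,50,71}
50 -> hit
68 -> miss, evict 71, frames {15,31,50,68}
61 -> miss, evict 68, frames {15,31,50,61}
Page faults: 11.

11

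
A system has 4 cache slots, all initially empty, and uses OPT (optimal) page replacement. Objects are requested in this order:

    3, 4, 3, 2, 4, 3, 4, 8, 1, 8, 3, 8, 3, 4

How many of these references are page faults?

5

3 -> miss, frames [3]
4 -> miss, frames [3, 4]
3 -> hit
2 -> miss, frames [3, 4, 2]
4 -> hit
3 -> hit
4 -> hit
8 -> miss, frames [3, 4, 2, 8]
1 -> miss, evict 2, frames [3, 4, 8, 1]
8 -> hit
3 -> hit
8 -> hit
3 -> hit
4 -> hit
Page faults: 5.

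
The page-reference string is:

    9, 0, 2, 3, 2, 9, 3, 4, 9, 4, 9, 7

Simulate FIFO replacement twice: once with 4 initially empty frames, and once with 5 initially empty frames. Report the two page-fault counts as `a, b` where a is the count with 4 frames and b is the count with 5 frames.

4 frames: F F F F . . . F F . . F → 7 faults.
5 frames: F F F F . . . F . . . F → 6 faults.
6 < 7: adding a frame reduced faults, as is typical.

7, 6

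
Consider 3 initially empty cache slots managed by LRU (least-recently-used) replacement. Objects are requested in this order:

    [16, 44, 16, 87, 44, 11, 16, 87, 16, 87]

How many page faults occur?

16: fault, frames [16]
44: fault, frames [16, 44]
16: hit
87: fault, frames [44, 16, 87]
44: hit
11: fault, evict 16, frames [87, 44, 11]
16: fault, evict 87, frames [44, 11, 16]
87: fault, evict 44, frames [11, 16, 87]
16: hit
87: hit
Page faults: 6.

6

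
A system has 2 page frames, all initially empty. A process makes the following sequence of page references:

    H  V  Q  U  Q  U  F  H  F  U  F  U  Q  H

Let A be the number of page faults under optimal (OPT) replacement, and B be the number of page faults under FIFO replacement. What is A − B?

-1

Under OPT: F F F F . . F F . F . . F F → 9 faults.
Under FIFO: F F F F . . F F . F F . F F → 10 faults.
A − B = 9 − 10 = -1.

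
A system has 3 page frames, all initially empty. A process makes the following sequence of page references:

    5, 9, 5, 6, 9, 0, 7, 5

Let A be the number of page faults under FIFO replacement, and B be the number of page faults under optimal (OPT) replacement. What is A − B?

1

Under FIFO: F F . F . F F F → 6 faults.
Under OPT: F F . F . F F . → 5 faults.
A − B = 6 − 5 = 1.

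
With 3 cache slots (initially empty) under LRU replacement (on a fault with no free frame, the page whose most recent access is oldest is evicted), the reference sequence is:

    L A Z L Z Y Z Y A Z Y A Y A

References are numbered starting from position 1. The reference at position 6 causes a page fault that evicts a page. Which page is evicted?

pos 1: L → fault, frames {L}
pos 2: A → fault, frames {L,A}
pos 3: Z → fault, frames {L,A,Z}
pos 4: L → hit
pos 5: Z → hit
pos 6: Y → fault, evict A, frames {L,Z,Y}
At position 6, page A is evicted.

A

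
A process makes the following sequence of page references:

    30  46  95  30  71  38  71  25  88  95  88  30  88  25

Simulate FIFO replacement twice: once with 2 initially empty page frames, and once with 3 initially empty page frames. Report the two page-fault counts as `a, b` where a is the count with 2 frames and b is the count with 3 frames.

2 frames: F F F F F F . F F F . F F F → 12 faults.
3 frames: F F F . F F . F F F . F . F → 10 faults.
10 < 12: adding a frame reduced faults, as is typical.

12, 10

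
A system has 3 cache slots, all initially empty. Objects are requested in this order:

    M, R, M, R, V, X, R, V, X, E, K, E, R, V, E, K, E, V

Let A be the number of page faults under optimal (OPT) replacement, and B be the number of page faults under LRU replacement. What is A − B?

Under OPT: F F . . F F . . . F F . . F . . . . → 7 faults.
Under LRU: F F . . F F . . . F F . F F . F . . → 9 faults.
A − B = 7 − 9 = -2.

-2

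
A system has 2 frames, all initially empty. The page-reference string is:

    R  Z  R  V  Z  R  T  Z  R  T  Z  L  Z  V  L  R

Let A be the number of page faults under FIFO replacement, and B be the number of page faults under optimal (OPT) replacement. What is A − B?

2

Under FIFO: F F . F . F F F F F F F . F . F → 12 faults.
Under OPT: F F . F . F F . F . F F . F . F → 10 faults.
A − B = 12 − 10 = 2.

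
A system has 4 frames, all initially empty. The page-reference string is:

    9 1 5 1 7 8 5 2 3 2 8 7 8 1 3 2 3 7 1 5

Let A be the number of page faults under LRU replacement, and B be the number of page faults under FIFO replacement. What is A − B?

Under LRU: F F F . F F . F F . . F . F F F . F . F → 13 faults.
Under FIFO: F F F . F F . F F . . . . F . . . F . F → 10 faults.
A − B = 13 − 10 = 3.

3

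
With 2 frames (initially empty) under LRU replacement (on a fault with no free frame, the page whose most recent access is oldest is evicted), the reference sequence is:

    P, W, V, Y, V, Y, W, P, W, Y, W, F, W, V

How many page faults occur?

P: miss, frames (P)
W: miss, frames (P W)
V: miss, evict P, frames (W V)
Y: miss, evict W, frames (V Y)
V: hit
Y: hit
W: miss, evict V, frames (Y W)
P: miss, evict Y, frames (W P)
W: hit
Y: miss, evict P, frames (W Y)
W: hit
F: miss, evict Y, frames (W F)
W: hit
V: miss, evict F, frames (W V)
Page faults: 9.

9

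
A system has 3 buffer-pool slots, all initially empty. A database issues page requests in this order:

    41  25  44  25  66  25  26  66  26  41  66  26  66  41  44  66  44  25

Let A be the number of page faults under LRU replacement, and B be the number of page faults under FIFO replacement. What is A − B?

-1

Under LRU: F F F . F . F . . F . . . . F . . F → 8 faults.
Under FIFO: F F F . F . F . . F . . . . F F . F → 9 faults.
A − B = 8 − 9 = -1.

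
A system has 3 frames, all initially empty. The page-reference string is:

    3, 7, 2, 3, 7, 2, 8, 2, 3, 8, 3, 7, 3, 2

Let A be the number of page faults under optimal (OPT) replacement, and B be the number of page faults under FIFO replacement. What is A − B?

Under OPT: F F F . . . F . . . . F . . → 5 faults.
Under FIFO: F F F . . . F . F . . F . F → 7 faults.
A − B = 5 − 7 = -2.

-2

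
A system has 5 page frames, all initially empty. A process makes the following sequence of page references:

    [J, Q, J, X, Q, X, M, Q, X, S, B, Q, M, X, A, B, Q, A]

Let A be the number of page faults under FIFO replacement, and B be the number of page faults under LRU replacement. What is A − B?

1

Under FIFO: F F . F . . F . . F F . . . F . F . → 8 faults.
Under LRU: F F . F . . F . . F F . . . F . . . → 7 faults.
A − B = 8 − 7 = 1.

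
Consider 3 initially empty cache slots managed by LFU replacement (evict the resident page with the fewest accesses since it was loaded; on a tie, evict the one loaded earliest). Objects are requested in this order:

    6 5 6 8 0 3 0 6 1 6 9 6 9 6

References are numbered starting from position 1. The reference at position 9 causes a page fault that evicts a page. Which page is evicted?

3

pos 1: 6 -> miss, frames [6]
pos 2: 5 -> miss, frames [6, 5]
pos 3: 6 -> hit
pos 4: 8 -> miss, frames [6, 5, 8]
pos 5: 0 -> miss, evict 5, frames [6, 8, 0]
pos 6: 3 -> miss, evict 8, frames [6, 0, 3]
pos 7: 0 -> hit
pos 8: 6 -> hit
pos 9: 1 -> miss, evict 3, frames [6, 0, 1]
At position 9, page 3 is evicted.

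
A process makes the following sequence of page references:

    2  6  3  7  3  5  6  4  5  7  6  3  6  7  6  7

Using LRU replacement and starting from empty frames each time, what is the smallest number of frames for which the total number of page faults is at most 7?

5

f=1: 16 faults
f=2: 12 faults
f=3: 10 faults
f=4: 8 faults
f=5: 6 faults
f=6: 6 faults
Smallest f with faults ≤ 7 is 5.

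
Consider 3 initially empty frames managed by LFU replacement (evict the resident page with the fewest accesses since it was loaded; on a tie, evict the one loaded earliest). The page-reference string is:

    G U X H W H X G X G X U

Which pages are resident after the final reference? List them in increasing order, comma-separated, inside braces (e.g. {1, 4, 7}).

{G, U, X}

G -> miss, frames {G}
U -> miss, frames {G,U}
X -> miss, frames {G,U,X}
H -> miss, evict G, frames {U,X,H}
W -> miss, evict U, frames {X,H,W}
H -> hit
X -> hit
G -> miss, evict W, frames {X,H,G}
X -> hit
G -> hit
X -> hit
U -> miss, evict H, frames {X,G,U}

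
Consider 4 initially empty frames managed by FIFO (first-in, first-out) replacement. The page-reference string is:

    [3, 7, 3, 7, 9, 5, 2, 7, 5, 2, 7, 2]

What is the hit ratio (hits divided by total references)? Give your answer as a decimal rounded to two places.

3 → fault, frames [3]
7 → fault, frames [3, 7]
3 → hit
7 → hit
9 → fault, frames [3, 7, 9]
5 → fault, frames [3, 7, 9, 5]
2 → fault, evict 3, frames [7, 9, 5, 2]
7 → hit
5 → hit
2 → hit
7 → hit
2 → hit
Hits: 7 of 12 references → 7/12 = 0.5833.

0.58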